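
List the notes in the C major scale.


Reasoning:
Major scale pattern: W-W-H-W-W-W-H (2-2-1-2-2-2-1 semitones)
Starting from C:
  C + 2 semitones → D
  D + 2 semitones → E
  E + 1 semitone → F
  F + 2 semitones → G
  G + 2 semitones → A
  A + 2 semitones → B
  B + 1 semitone → C
Scale = C D E F G A B


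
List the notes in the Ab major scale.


Major scale pattern: W-W-H-W-W-W-H (2-2-1-2-2-2-1 semitones)
Starting from Ab:
  Ab + 2 semitones → Bb
  Bb + 2 semitones → C
  C + 1 semitone → Db
  Db + 2 semitones → Eb
  Eb + 2 semitones → F
  F + 2 semitones → G
  G + 1 semitone → Ab
Scale = Ab Bb C Db Eb F G


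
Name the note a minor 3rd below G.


Step by step:
A 3rd spans 3 letter names, so from G we land on E
A minor 3rd = 3 semitones below G
Spell E at that pitch: E
= E


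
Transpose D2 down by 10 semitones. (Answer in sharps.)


Solution.
D2: chromatic position 2 in octave 2 → absolute = 2×12 + 2 = 26
Transpose down 10: 26 - 10 = 16
16 = 1×12 + 4 → E in octave 1
Result = E1


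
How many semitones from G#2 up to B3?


Let's work it out.
Absolute semitone position = octave×12 + chromatic position
G#2: 2×12 + 8 = 32
B3: 3×12 + 11 = 47
Difference = 47 - 32 = 15
= 15 semitones


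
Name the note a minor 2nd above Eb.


Step by step:
A 2nd spans 2 letter names, so from E we land on F
A minor 2nd = 1 semitone above Eb
Spell F at that pitch: Fb
= Fb


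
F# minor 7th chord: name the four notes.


Minor 7th chord = root + minor 3rd + perfect 5th + minor 7th
Seventh chords stack in thirds, so the letter names are F-A-C-E
Root: F#
Minor 3rd above F#: A
Perfect 5th above F#: C#
Minor 7th above F#: E
Chord = F# A C# E


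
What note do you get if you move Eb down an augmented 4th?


augmented 4th: 4 letter names, 6 semitones
Letter: E - 3 → B
Pitch: Eb - 6 semitones, spelled as a B → Bbb
= Bbb


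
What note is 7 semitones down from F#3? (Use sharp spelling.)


F#3: chromatic position 6 in octave 3 → absolute = 3×12 + 6 = 42
Transpose down 7: 42 - 7 = 35
35 = 2×12 + 11 → B in octave 2
Result = B2


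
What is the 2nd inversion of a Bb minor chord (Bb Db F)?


Root position: Bb Db F
2nd inversion: move root and 3rd up an octave
Bass note: F
Notes (bottom to top) = F Bb Db


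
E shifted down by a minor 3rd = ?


Step by step:
minor 3rd: 3 letter names, 3 semitones
Letter: E - 2 → C
Pitch: E - 3 semitones, spelled as a C → C#
= C#


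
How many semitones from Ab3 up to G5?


Absolute semitone position = octave×12 + chromatic position
Ab3: 3×12 + 8 = 44
G5: 5×12 + 7 = 67
Difference = 67 - 44 = 23
= 23 semitones


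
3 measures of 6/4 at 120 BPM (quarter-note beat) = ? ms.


Quarter-note beat duration = 60000 / 120 ms
Beats per measure (6/4) = 6
One measure = 6 × 60000 / 120 = 360000 / 120 ms
3 measures = 3 × 360000 / 120 = 1080000 / 120
= 9000.0 ms


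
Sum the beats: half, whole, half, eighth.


Beat values:
  half = 2 beats
  whole = 4 beats
  half = 2 beats
  eighth = 0.5 beats
Sum = 2 + 4 + 2 + 0.5
= 8.5 beats


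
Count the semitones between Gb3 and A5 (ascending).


Step by step:
Absolute semitone position = octave×12 + chromatic position
Gb3: 3×12 + 6 = 42
A5: 5×12 + 9 = 69
Difference = 69 - 42 = 27
= 27 semitones


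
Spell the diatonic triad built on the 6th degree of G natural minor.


Working:
G natural minor scale: G A Bb C D Eb F
Diatonic triad on degree 6 stacks scale notes 6, 1, 3: Eb G Bb
Eb→G = 4 semitones; Eb→Bb = 7 semitones → major triad
= Eb G Bb (major)


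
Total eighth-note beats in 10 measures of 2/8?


Time signature 2/8: the bottom number 8 means the eighth note gets one count
The top number 2 means 2 eighth-note beats per measure
Total = 2 × 10 measures
= 20 eighth-note beats


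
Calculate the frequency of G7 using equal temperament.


Solution.
f = 440 × 2^(n/12) where n = semitones from A4
G7: 34 semitones from A4
f = 440 × 2^(34/12)
f = 3135.96 Hz


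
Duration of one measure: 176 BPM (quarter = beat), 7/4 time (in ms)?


Step by step:
Quarter-note beat duration = 60000 / 176 ms
Beats per measure (7/4) = 7
One measure = 7 × 60000 / 176 = 420000 / 176 ms
= 2386.4 ms


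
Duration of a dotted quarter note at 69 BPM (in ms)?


Working:
One quarter-note beat = 60000 / BPM = 60000 / 69 ms
Dotted quarter note = 3/2 × quarter note
Duration = 3/2 × 60000 / 69 = 90000 / 69
= 1304.3 ms


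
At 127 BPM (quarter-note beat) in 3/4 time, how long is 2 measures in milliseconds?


Let's work it out.
Quarter-note beat duration = 60000 / 127 ms
Beats per measure (3/4) = 3
One measure = 3 × 60000 / 127 = 180000 / 127 ms
2 measures = 2 × 180000 / 127 = 360000 / 127
= 2834.6 ms


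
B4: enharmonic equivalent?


Reasoning:
Enharmonic notes sound the same pitch but are spelled with different letter names
B and Cb name the same pitch class
Octave numbers change at C, so B4 = Cb5
= Cb5


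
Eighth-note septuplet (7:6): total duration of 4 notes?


Solution.
Septuplet: 7 notes occupy the space of 6 eighth notes
Space = 6 × 1/2 = 3 beats
Each septuplet note = 3 / 7 = 3/7 beats
4 notes = 4 × 3/7 = 12/7
= 12/7 beats


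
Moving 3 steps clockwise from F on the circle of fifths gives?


Step by step:
Each clockwise step on the circle of fifths moves up a perfect 5th
From F: F → C → G → D
= D


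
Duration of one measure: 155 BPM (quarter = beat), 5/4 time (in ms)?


Quarter-note beat duration = 60000 / 155 ms
Beats per measure (5/4) = 5
One measure = 5 × 60000 / 155 = 300000 / 155 ms
= 1935.5 ms


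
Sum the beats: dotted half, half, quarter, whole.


Step by step:
Beat values:
  dotted half = 3 beats
  half = 2 beats
  quarter = 1 beat
  whole = 4 beats
Sum = 3 + 2 + 1 + 4
= 10 beats


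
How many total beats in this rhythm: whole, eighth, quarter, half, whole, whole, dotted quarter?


Solution.
Beat values:
  whole = 4 beats
  eighth = 0.5 beats
  quarter = 1 beat
  half = 2 beats
  whole = 4 beats
  whole = 4 beats
  dotted quarter = 1.5 beats
Sum = 4 + 0.5 + 1 + 2 + 4 + 4 + 1.5
= 17 beats


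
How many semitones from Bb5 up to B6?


Absolute semitone position = octave×12 + chromatic position
Bb5: 5×12 + 10 = 70
B6: 6×12 + 11 = 83
Difference = 83 - 70 = 13
= 13 semitones


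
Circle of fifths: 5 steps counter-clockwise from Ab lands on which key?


Let's work it out.
Each counter-clockwise step moves down a perfect 5th (= up a perfect 4th)
From Ab: Ab → Db → F#/Gb → B → E → A
= A


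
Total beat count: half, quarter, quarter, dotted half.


Step by step:
Beat values:
  half = 2 beats
  quarter = 1 beat
  quarter = 1 beat
  dotted half = 3 beats
Sum = 2 + 1 + 1 + 3
= 7 beats


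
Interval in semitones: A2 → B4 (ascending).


Let's work it out.
Absolute semitone position = octave×12 + chromatic position
A2: 2×12 + 9 = 33
B4: 4×12 + 11 = 59
Difference = 59 - 33 = 26
= 26 semitones


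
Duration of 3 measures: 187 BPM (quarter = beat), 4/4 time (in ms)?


Step by step:
Quarter-note beat duration = 60000 / 187 ms
Beats per measure (4/4) = 4
One measure = 4 × 60000 / 187 = 240000 / 187 ms
3 measures = 3 × 240000 / 187 = 720000 / 187
= 3850.3 ms


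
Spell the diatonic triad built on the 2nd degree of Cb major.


Reasoning:
Cb major scale: Cb Db Eb Fb Gb Ab Bb
Diatonic triad on degree 2 stacks scale notes 2, 4, 6: Db Fb Ab
Db→Fb = 3 semitones; Db→Ab = 7 semitones → minor triad
= Db Fb Ab (minor)


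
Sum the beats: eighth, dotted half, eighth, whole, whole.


Solution.
Beat values:
  eighth = 0.5 beats
  dotted half = 3 beats
  eighth = 0.5 beats
  whole = 4 beats
  whole = 4 beats
Sum = 0.5 + 3 + 0.5 + 4 + 4
= 12 beats


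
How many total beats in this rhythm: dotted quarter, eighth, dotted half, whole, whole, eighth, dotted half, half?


Step by step:
Beat values:
  dotted quarter = 1.5 beats
  eighth = 0.5 beats
  dotted half = 3 beats
  whole = 4 beats
  whole = 4 beats
  eighth = 0.5 beats
  dotted half = 3 beats
  half = 2 beats
Sum = 1.5 + 0.5 + 3 + 4 + 4 + 0.5 + 3 + 2
= 18.5 beats


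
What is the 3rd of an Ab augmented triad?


Working:
Augmented triad = root + major 3rd (4 semitones) + augmented 5th (8 semitones)
A triad on Ab stacks thirds, so the chord tones use letter names A-C-E
Root: Ab
Major 3rd above Ab: C
Augmented 5th above Ab: E
The 3rd = C


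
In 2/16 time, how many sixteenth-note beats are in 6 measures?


Time signature 2/16: the bottom number 16 means the sixteenth note gets one count
The top number 2 means 2 sixteenth-note beats per measure
Total = 2 × 6 measures
= 12 sixteenth-note beats


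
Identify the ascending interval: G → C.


Letter names: G → C spans 4 letter names → a 4th
Semitones: G → C = 5 half-steps
A 4th of 5 semitones is a perfect 4th
= perfect 4th


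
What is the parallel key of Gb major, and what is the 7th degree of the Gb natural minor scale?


Working:
Parallel keys share the same tonic but differ in mode
Gb major → parallel is Gb minor
Gb natural minor scale: Gb Ab Bbb Cb Db Ebb Fb
= Gb minor; 7th degree = Fb


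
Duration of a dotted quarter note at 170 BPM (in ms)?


Working:
One quarter-note beat = 60000 / BPM = 60000 / 170 ms
Dotted quarter note = 3/2 × quarter note
Duration = 3/2 × 60000 / 170 = 90000 / 170
= 529.4 ms


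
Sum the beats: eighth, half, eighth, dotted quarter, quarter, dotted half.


Step by step:
Beat values:
  eighth = 0.5 beats
  half = 2 beats
  eighth = 0.5 beats
  dotted quarter = 1.5 beats
  quarter = 1 beat
  dotted half = 3 beats
Sum = 0.5 + 2 + 0.5 + 1.5 + 1 + 3
= 8.5 beats


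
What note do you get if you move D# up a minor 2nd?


Reasoning:
minor 2nd: 2 letter names, 1 semitones
Letter: D + 1 → E
Pitch: D# + 1 semitones, spelled as an E → E
= E


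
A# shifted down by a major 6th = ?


Solution.
major 6th: 6 letter names, 9 semitones
Letter: A - 5 → C
Pitch: A# - 9 semitones, spelled as a C → C#
= C#


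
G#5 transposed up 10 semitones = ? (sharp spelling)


G#5: chromatic position 8 in octave 5 → absolute = 5×12 + 8 = 68
Transpose up 10: 68 + 10 = 78
78 = 6×12 + 6 → F# in octave 6
Result = F#6


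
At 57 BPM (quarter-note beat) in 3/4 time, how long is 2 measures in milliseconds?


Step by step:
Quarter-note beat duration = 60000 / 57 ms
Beats per measure (3/4) = 3
One measure = 3 × 60000 / 57 = 180000 / 57 ms
2 measures = 2 × 180000 / 57 = 360000 / 57
= 6315.8 ms


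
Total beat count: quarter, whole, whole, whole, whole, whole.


Beat values:
  quarter = 1 beat
  whole = 4 beats
  whole = 4 beats
  whole = 4 beats
  whole = 4 beats
  whole = 4 beats
Sum = 1 + 4 + 4 + 4 + 4 + 4
= 21 beats


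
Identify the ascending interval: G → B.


Step by step:
Letter names: G → B spans 3 letter names → a 3rd
Semitones: G → B = 4 half-steps
A 3rd of 4 semitones is a major 3rd
= major 3rd


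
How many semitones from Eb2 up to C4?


Let's work it out.
Absolute semitone position = octave×12 + chromatic position
Eb2: 2×12 + 3 = 27
C4: 4×12 + 0 = 48
Difference = 48 - 27 = 21
= 21 semitones


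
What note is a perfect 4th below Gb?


Let's work it out.
A 4th spans 4 letter names, so from G we land on D
A perfect 4th = 5 semitones below Gb
Spell D at that pitch: Db
= Db


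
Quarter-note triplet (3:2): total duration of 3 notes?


Working:
Triplet: 3 notes occupy the space of 2 quarter notes
Space = 2 × 1 = 2 beats
Each triplet note = 2 / 3 = 2/3 beats
3 notes = 3 × 2/3 = 2
= 2 beats


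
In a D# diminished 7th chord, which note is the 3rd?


Working:
Diminished 7th chord = root + minor 3rd + diminished 5th + diminished 7th
Seventh chords stack in thirds, so the letter names are D-F-A-C
Root: D#
Minor 3rd above D#: F#
Diminished 5th above D#: A
Diminished 7th above D#: C
The 3rd = F#


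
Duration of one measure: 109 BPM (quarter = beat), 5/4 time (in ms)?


Quarter-note beat duration = 60000 / 109 ms
Beats per measure (5/4) = 5
One measure = 5 × 60000 / 109 = 300000 / 109 ms
= 2752.3 ms


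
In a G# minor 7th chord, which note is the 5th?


Step by step:
Minor 7th chord = root + minor 3rd + perfect 5th + minor 7th
Seventh chords stack in thirds, so the letter names are G-B-D-F
Root: G#
Minor 3rd above G#: B
Perfect 5th above G#: D#
Minor 7th above G#: F#
The 5th = D#


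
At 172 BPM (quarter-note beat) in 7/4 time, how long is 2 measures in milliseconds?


Quarter-note beat duration = 60000 / 172 ms
Beats per measure (7/4) = 7
One measure = 7 × 60000 / 172 = 420000 / 172 ms
2 measures = 2 × 420000 / 172 = 840000 / 172
= 4883.7 ms


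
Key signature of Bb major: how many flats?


Reasoning:
Flat major keys: C(0), F(1), Bb(2), Eb(3), Ab(4), Db(5), Gb(6), Cb(7)
Bb major has 2 flats
Order of flats: Bb Eb Ab Db Gb Cb Fb → first 2: Bb, Eb
= 2 flats


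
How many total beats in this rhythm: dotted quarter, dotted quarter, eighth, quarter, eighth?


Step by step:
Beat values:
  dotted quarter = 1.5 beats
  dotted quarter = 1.5 beats
  eighth = 0.5 beats
  quarter = 1 beat
  eighth = 0.5 beats
Sum = 1.5 + 1.5 + 0.5 + 1 + 0.5
= 5 beats


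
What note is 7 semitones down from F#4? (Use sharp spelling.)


Step by step:
F#4: chromatic position 6 in octave 4 → absolute = 4×12 + 6 = 54
Transpose down 7: 54 - 7 = 47
47 = 3×12 + 11 → B in octave 3
Result = B3


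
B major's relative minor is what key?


Solution.
The relative minor shares the major's key signature and starts on its 6th degree
6th degree = a major 6th above the tonic; a major 6th above B is G#
→ relative minor of B major is G# minor
= G# minor


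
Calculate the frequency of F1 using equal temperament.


Let's work it out.
f = 440 × 2^(n/12) where n = semitones from A4
F1: -40 semitones from A4
f = 440 × 2^(-40/12)
f = 43.65 Hz


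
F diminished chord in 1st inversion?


Step by step:
Root position: F Ab Cb
1st inversion: move root up an octave
Bass note: Ab
Notes (bottom to top) = Ab Cb F


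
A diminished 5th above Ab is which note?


Step by step:
A 5th spans 5 letter names, so from A we land on E
A diminished 5th = 6 semitones above Ab
Spell E at that pitch: Ebb
= Ebb


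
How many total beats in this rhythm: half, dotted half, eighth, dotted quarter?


Working:
Beat values:
  half = 2 beats
  dotted half = 3 beats
  eighth = 0.5 beats
  dotted quarter = 1.5 beats
Sum = 2 + 3 + 0.5 + 1.5
= 7 beats


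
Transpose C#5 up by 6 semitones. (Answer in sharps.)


Step by step:
C#5: chromatic position 1 in octave 5 → absolute = 5×12 + 1 = 61
Transpose up 6: 61 + 6 = 67
67 = 5×12 + 7 → G in octave 5
Result = G5


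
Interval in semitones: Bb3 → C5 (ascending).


Solution.
Absolute semitone position = octave×12 + chromatic position
Bb3: 3×12 + 10 = 46
C5: 5×12 + 0 = 60
Difference = 60 - 46 = 14
= 14 semitones


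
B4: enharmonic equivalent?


Solution.
Enharmonic notes sound the same pitch but are spelled with different letter names
B and A## name the same pitch class
= A##4


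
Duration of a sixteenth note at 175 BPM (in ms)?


Solution.
One quarter-note beat = 60000 / BPM = 60000 / 175 ms
Sixteenth note = 1/4 × quarter note
Duration = 1/4 × 60000 / 175 = 15000 / 175
= 85.7 ms


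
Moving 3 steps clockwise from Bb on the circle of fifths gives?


Let's work it out.
Each clockwise step on the circle of fifths moves up a perfect 5th
From Bb: Bb → F → C → G
= G


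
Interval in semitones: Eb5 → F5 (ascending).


Let's work it out.
Absolute semitone position = octave×12 + chromatic position
Eb5: 5×12 + 3 = 63
F5: 5×12 + 5 = 65
Difference = 65 - 63 = 2
= 2 semitones


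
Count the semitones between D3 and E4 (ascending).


Absolute semitone position = octave×12 + chromatic position
D3: 3×12 + 2 = 38
E4: 4×12 + 4 = 52
Difference = 52 - 38 = 14
= 14 semitones


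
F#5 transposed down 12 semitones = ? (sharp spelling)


F#5: chromatic position 6 in octave 5 → absolute = 5×12 + 6 = 66
Transpose down 12: 66 - 12 = 54
54 = 4×12 + 6 → F# in octave 4
Result = F#4


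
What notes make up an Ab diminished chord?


Diminished triad = root + minor 3rd (3 semitones) + diminished 5th (6 semitones)
A triad on Ab stacks thirds, so the chord tones use letter names A-C-E
Root: Ab
Minor 3rd above Ab: Cb
Diminished 5th above Ab: Ebb
Chord = Ab Cb Ebb


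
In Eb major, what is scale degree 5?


Solution.
Major scale pattern: W-W-H-W-W-W-H (2-2-1-2-2-2-1 semitones)
Starting from Eb:
  Eb + 2 semitones → F
  F + 2 semitones → G
  G + 1 semitone → Ab
  Ab + 2 semitones → Bb
  Bb + 2 semitones → C
  C + 2 semitones → D
  D + 1 semitone → Eb
Scale: Eb F G Ab Bb C D
Degree 5 = Bb


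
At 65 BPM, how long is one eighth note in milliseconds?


Step by step:
One quarter-note beat = 60000 / BPM = 60000 / 65 ms
Eighth note = 1/2 × quarter note
Duration = 1/2 × 60000 / 65 = 30000 / 65
= 461.5 ms


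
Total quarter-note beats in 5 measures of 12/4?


Reasoning:
Time signature 12/4: the bottom number 4 means the quarter note gets one count
The top number 12 means 12 quarter-note beats per measure
Total = 12 × 5 measures
= 60 quarter-note beats


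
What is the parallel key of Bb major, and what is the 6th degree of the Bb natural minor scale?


Working:
Parallel keys share the same tonic but differ in mode
Bb major → parallel is Bb minor
Bb natural minor scale: Bb C Db Eb F Gb Ab
= Bb minor; 6th degree = Gb


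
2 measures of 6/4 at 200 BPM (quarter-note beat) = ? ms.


Reasoning:
Quarter-note beat duration = 60000 / 200 ms
Beats per measure (6/4) = 6
One measure = 6 × 60000 / 200 = 360000 / 200 ms
2 measures = 2 × 360000 / 200 = 720000 / 200
= 3600.0 ms


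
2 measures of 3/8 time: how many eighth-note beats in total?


Time signature 3/8: the bottom number 8 means the eighth note gets one count
The top number 3 means 3 eighth-note beats per measure
Total = 3 × 2 measures
= 6 eighth-note beats


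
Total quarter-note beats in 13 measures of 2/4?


Working:
Time signature 2/4: the bottom number 4 means the quarter note gets one count
The top number 2 means 2 quarter-note beats per measure
Total = 2 × 13 measures
= 26 quarter-note beats


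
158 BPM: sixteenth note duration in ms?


Step by step:
One quarter-note beat = 60000 / BPM = 60000 / 158 ms
Sixteenth note = 1/4 × quarter note
Duration = 1/4 × 60000 / 158 = 15000 / 158
= 94.9 ms


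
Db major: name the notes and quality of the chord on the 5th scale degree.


Step by step:
Db major scale: Db Eb F Gb Ab Bb C
Diatonic triad on degree 5 stacks scale notes 5, 7, 2: Ab C Eb
Ab→C = 4 semitones; Ab→Eb = 7 semitones → major triad
= Ab C Eb (major)


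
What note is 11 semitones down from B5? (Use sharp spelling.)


Let's work it out.
B5: chromatic position 11 in octave 5 → absolute = 5×12 + 11 = 71
Transpose down 11: 71 - 11 = 60
60 = 5×12 + 0 → C in octave 5
Result = C5


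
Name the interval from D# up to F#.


Step by step:
Letter names: D → F spans 3 letter names → a 3rd
Semitones: D# → F# = 3 half-steps
A 3rd of 3 semitones is a minor 3rd
= minor 3rd


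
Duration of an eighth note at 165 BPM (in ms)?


One quarter-note beat = 60000 / BPM = 60000 / 165 ms
Eighth note = 1/2 × quarter note
Duration = 1/2 × 60000 / 165 = 30000 / 165
= 181.8 ms


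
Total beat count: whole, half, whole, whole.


Let's work it out.
Beat values:
  whole = 4 beats
  half = 2 beats
  whole = 4 beats
  whole = 4 beats
Sum = 4 + 2 + 4 + 4
= 14 beats


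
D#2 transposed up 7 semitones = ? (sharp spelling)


Working:
D#2: chromatic position 3 in octave 2 → absolute = 2×12 + 3 = 27
Transpose up 7: 27 + 7 = 34
34 = 2×12 + 10 → A# in octave 2
Result = A#2


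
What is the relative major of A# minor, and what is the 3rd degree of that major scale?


Working:
The relative major shares the key signature and is a minor 3rd above the minor tonic
A minor 3rd above A# is C#
→ relative major of A# minor is C# major
C# major scale: C# D# E# F# G# A# B#
= C# major; 3rd degree = E#


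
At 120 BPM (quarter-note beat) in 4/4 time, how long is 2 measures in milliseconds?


Step by step:
Quarter-note beat duration = 60000 / 120 ms
Beats per measure (4/4) = 4
One measure = 4 × 60000 / 120 = 240000 / 120 ms
2 measures = 2 × 240000 / 120 = 480000 / 120
= 4000.0 ms


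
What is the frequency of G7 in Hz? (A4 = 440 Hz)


Solution.
f = 440 × 2^(n/12) where n = semitones from A4
G7: 34 semitones from A4
f = 440 × 2^(34/12)
f = 3135.96 Hz


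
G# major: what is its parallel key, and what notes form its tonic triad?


Parallel keys share the same tonic but differ in mode
G# major → parallel is G# minor
Tonic triad of G# minor = G# B D#
= G# minor; triad = G# B D#


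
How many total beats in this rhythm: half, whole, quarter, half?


Beat values:
  half = 2 beats
  whole = 4 beats
  quarter = 1 beat
  half = 2 beats
Sum = 2 + 4 + 1 + 2
= 9 beats


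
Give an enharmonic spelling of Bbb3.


Let's work it out.
Enharmonic notes sound the same pitch but are spelled with different letter names
Bbb and A name the same pitch class
= A3


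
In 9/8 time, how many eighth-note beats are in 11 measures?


Let's work it out.
Time signature 9/8: the bottom number 8 means the eighth note gets one count
The top number 9 means 9 eighth-note beats per measure
Total = 9 × 11 measures
= 99 eighth-note beats


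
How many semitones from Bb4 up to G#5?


Working:
Absolute semitone position = octave×12 + chromatic position
Bb4: 4×12 + 10 = 58
G#5: 5×12 + 8 = 68
Difference = 68 - 58 = 10
= 10 semitones


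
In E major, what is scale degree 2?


Working:
Major scale pattern: W-W-H-W-W-W-H (2-2-1-2-2-2-1 semitones)
Starting from E:
  E + 2 semitones → F#
  F# + 2 semitones → G#
  G# + 1 semitone → A
  A + 2 semitones → B
  B + 2 semitones → C#
  C# + 2 semitones → D#
  D# + 1 semitone → E
Scale: E F# G# A B C# D#
Degree 2 = F#


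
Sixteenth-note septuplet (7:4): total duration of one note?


Septuplet: 7 notes occupy the space of 4 sixteenth notes
Space = 4 × 1/4 = 1 beat
Each septuplet note = 1 / 7 = 1/7 beats
= 1/7 beats


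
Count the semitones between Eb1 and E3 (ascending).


Let's work it out.
Absolute semitone position = octave×12 + chromatic position
Eb1: 1×12 + 3 = 15
E3: 3×12 + 4 = 40
Difference = 40 - 15 = 25
= 25 semitones


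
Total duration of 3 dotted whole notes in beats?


Let's work it out.
Base whole note = 4 beats
Dot 1 adds half the previous value: +2
One dotted whole = 4 + 2 = 6
3 of them = 3 × 6 = 18
= 18 beats


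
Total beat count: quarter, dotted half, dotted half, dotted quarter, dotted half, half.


Beat values:
  quarter = 1 beat
  dotted half = 3 beats
  dotted half = 3 beats
  dotted quarter = 1.5 beats
  dotted half = 3 beats
  half = 2 beats
Sum = 1 + 3 + 3 + 1.5 + 3 + 2
= 13.5 beats


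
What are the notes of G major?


Working:
Major scale pattern: W-W-H-W-W-W-H (2-2-1-2-2-2-1 semitones)
Starting from G:
  G + 2 semitones → A
  A + 2 semitones → B
  B + 1 semitone → C
  C + 2 semitones → D
  D + 2 semitones → E
  E + 2 semitones → F#
  F# + 1 semitone → G
Scale = G A B C D E F#


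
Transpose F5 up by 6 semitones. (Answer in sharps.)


Step by step:
F5: chromatic position 5 in octave 5 → absolute = 5×12 + 5 = 65
Transpose up 6: 65 + 6 = 71
71 = 5×12 + 11 → B in octave 5
Result = B5


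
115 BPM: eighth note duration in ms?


Reasoning:
One quarter-note beat = 60000 / BPM = 60000 / 115 ms
Eighth note = 1/2 × quarter note
Duration = 1/2 × 60000 / 115 = 30000 / 115
= 260.9 ms


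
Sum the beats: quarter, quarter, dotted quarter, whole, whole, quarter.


Working:
Beat values:
  quarter = 1 beat
  quarter = 1 beat
  dotted quarter = 1.5 beats
  whole = 4 beats
  whole = 4 beats
  quarter = 1 beat
Sum = 1 + 1 + 1.5 + 4 + 4 + 1
= 12.5 beats


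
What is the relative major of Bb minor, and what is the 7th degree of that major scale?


The relative major shares the key signature and is a minor 3rd above the minor tonic
A minor 3rd above Bb is Db
→ relative major of Bb minor is Db major
Db major scale: Db Eb F Gb Ab Bb C
= Db major; 7th degree = C


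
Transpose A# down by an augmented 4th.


augmented 4th: 4 letter names, 6 semitones
Letter: A - 3 → E
Pitch: A# - 6 semitones, spelled as an E → E
= E


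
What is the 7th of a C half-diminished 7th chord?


Step by step:
Half-diminished 7th chord = root + minor 3rd + diminished 5th + minor 7th
Seventh chords stack in thirds, so the letter names are C-E-G-B
Root: C
Minor 3rd above C: Eb
Diminished 5th above C: Gb
Minor 7th above C: Bb
The 7th = Bb


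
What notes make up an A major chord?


Major triad = root + major 3rd (4 semitones) + perfect 5th (7 semitones)
A triad on A stacks thirds, so the chord tones use letter names A-C-E
Root: A
Major 3rd above A: C#
Perfect 5th above A: E
Chord = A C# E


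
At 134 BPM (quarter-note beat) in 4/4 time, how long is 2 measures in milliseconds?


Quarter-note beat duration = 60000 / 134 ms
Beats per measure (4/4) = 4
One measure = 4 × 60000 / 134 = 240000 / 134 ms
2 measures = 2 × 240000 / 134 = 480000 / 134
= 3582.1 ms


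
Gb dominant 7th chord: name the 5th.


Working:
Dominant 7th chord = root + major 3rd + perfect 5th + minor 7th
Seventh chords stack in thirds, so the letter names are G-B-D-F
Root: Gb
Major 3rd above Gb: Bb
Perfect 5th above Gb: Db
Minor 7th above Gb: Fb
The 5th = Db


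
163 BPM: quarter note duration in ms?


Working:
One quarter-note beat = 60000 / BPM = 60000 / 163 ms
Duration = 60000 / 163
= 368.1 ms


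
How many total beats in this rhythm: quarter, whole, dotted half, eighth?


Beat values:
  quarter = 1 beat
  whole = 4 beats
  dotted half = 3 beats
  eighth = 0.5 beats
Sum = 1 + 4 + 3 + 0.5
= 8.5 beats


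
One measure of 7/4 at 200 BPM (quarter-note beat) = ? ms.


Reasoning:
Quarter-note beat duration = 60000 / 200 ms
Beats per measure (7/4) = 7
One measure = 7 × 60000 / 200 = 420000 / 200 ms
= 2100.0 ms


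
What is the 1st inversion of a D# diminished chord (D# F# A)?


Reasoning:
Root position: D# F# A
1st inversion: move root up an octave
Bass note: F#
Notes (bottom to top) = F# A D#


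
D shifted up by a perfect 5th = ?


Let's work it out.
perfect 5th: 5 letter names, 7 semitones
Letter: D + 4 → A
Pitch: D + 7 semitones, spelled as an A → A
= A


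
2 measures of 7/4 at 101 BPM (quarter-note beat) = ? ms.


Solution.
Quarter-note beat duration = 60000 / 101 ms
Beats per measure (7/4) = 7
One measure = 7 × 60000 / 101 = 420000 / 101 ms
2 measures = 2 × 420000 / 101 = 840000 / 101
= 8316.8 ms


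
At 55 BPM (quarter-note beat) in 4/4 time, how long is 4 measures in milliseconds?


Solution.
Quarter-note beat duration = 60000 / 55 ms
Beats per measure (4/4) = 4
One measure = 4 × 60000 / 55 = 240000 / 55 ms
4 measures = 4 × 240000 / 55 = 960000 / 55
= 17454.5 ms


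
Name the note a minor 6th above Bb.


Reasoning:
A 6th spans 6 letter names, so from B we land on G
A minor 6th = 8 semitones above Bb
Spell G at that pitch: Gb
= Gb


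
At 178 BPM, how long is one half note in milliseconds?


One quarter-note beat = 60000 / BPM = 60000 / 178 ms
Half note = 2 × quarter note
Duration = 2 × 60000 / 178 = 120000 / 178
= 674.2 ms


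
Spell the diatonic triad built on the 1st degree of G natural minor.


Reasoning:
G natural minor scale: G A Bb C D Eb F
Diatonic triad on degree 1 stacks scale notes 1, 3, 5: G Bb D
G→Bb = 3 semitones; G→D = 7 semitones → minor triad
= G Bb D (minor)


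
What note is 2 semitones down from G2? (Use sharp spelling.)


G2: chromatic position 7 in octave 2 → absolute = 2×12 + 7 = 31
Transpose down 2: 31 - 2 = 29
29 = 2×12 + 5 → F in octave 2
Result = F2


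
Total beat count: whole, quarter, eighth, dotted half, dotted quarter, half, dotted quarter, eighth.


Beat values:
  whole = 4 beats
  quarter = 1 beat
  eighth = 0.5 beats
  dotted half = 3 beats
  dotted quarter = 1.5 beats
  half = 2 beats
  dotted quarter = 1.5 beats
  eighth = 0.5 beats
Sum = 4 + 1 + 0.5 + 3 + 1.5 + 2 + 1.5 + 0.5
= 14 beats


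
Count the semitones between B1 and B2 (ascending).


Let's work it out.
Absolute semitone position = octave×12 + chromatic position
B1: 1×12 + 11 = 23
B2: 2×12 + 11 = 35
Difference = 35 - 23 = 12
= 12 semitones


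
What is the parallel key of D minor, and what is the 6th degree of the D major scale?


Reasoning:
Parallel keys share the same tonic but differ in mode
D minor → parallel is D major
D major scale: D E F# G A B C#
= D major; 6th degree = B


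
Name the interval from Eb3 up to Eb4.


Working:
Letter names: E → E spans 8 letter names → an octave
Semitones: Eb3 → Eb4 = 12 half-steps
An octave of 12 semitones is a perfect octave
= perfect octave


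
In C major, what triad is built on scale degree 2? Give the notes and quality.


C major scale: C D E F G A B
Diatonic triad on degree 2 stacks scale notes 2, 4, 6: D F A
D→F = 3 semitones; D→A = 7 semitones → minor triad
= D F A (minor)


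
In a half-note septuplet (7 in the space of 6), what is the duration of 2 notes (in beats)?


Septuplet: 7 notes occupy the space of 6 half notes
Space = 6 × 2 = 12 beats
Each septuplet note = 12 / 7 = 12/7 beats
2 notes = 2 × 12/7 = 24/7
= 24/7 beats


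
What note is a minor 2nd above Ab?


Reasoning:
A 2nd spans 2 letter names, so from A we land on B
A minor 2nd = 1 semitone above Ab
Spell B at that pitch: Bbb
= Bbb


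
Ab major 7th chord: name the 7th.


Major 7th chord = root + major 3rd + perfect 5th + major 7th
Seventh chords stack in thirds, so the letter names are A-C-E-G
Root: Ab
Major 3rd above Ab: C
Perfect 5th above Ab: Eb
Major 7th above Ab: G
The 7th = G


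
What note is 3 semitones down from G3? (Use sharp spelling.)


Working:
G3: chromatic position 7 in octave 3 → absolute = 3×12 + 7 = 43
Transpose down 3: 43 - 3 = 40
40 = 3×12 + 4 → E in octave 3
Result = E3


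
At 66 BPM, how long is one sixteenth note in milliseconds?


One quarter-note beat = 60000 / BPM = 60000 / 66 ms
Sixteenth note = 1/4 × quarter note
Duration = 1/4 × 60000 / 66 = 15000 / 66
= 227.3 ms


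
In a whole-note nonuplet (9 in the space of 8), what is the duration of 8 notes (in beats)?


Nonuplet: 9 notes occupy the space of 8 whole notes
Space = 8 × 4 = 32 beats
Each nonuplet note = 32 / 9 = 32/9 beats
8 notes = 8 × 32/9 = 256/9
= 256/9 beats


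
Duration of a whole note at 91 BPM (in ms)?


One quarter-note beat = 60000 / BPM = 60000 / 91 ms
Whole note = 4 × quarter note
Duration = 4 × 60000 / 91 = 240000 / 91
= 2637.4 ms


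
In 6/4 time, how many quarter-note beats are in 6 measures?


Let's work it out.
Time signature 6/4: the bottom number 4 means the quarter note gets one count
The top number 6 means 6 quarter-note beats per measure
Total = 6 × 6 measures
= 36 quarter-note beats


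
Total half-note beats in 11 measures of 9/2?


Time signature 9/2: the bottom number 2 means the half note gets one count
The top number 9 means 9 half-note beats per measure
Total = 9 × 11 measures
= 99 half-note beats


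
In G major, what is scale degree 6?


Major scale pattern: W-W-H-W-W-W-H (2-2-1-2-2-2-1 semitones)
Starting from G:
  G + 2 semitones → A
  A + 2 semitones → B
  B + 1 semitone → C
  C + 2 semitones → D
  D + 2 semitones → E
  E + 2 semitones → F#
  F# + 1 semitone → G
Scale: G A B C D E F#
Degree 6 = E


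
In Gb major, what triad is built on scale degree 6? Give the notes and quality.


Gb major scale: Gb Ab Bb Cb Db Eb F
Diatonic triad on degree 6 stacks scale notes 6, 1, 3: Eb Gb Bb
Eb→Gb = 3 semitones; Eb→Bb = 7 semitones → minor triad
= Eb Gb Bb (minor)


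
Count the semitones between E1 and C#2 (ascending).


Absolute semitone position = octave×12 + chromatic position
E1: 1×12 + 4 = 16
C#2: 2×12 + 1 = 25
Difference = 25 - 16 = 9
= 9 semitones


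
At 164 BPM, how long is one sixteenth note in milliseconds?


Reasoning:
One quarter-note beat = 60000 / BPM = 60000 / 164 ms
Sixteenth note = 1/4 × quarter note
Duration = 1/4 × 60000 / 164 = 15000 / 164
= 91.5 ms


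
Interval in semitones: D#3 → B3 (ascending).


Step by step:
Absolute semitone position = octave×12 + chromatic position
D#3: 3×12 + 3 = 39
B3: 3×12 + 11 = 47
Difference = 47 - 39 = 8
= 8 semitones


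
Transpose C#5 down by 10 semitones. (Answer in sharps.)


Reasoning:
C#5: chromatic position 1 in octave 5 → absolute = 5×12 + 1 = 61
Transpose down 10: 61 - 10 = 51
51 = 4×12 + 3 → D# in octave 4
Result = D#4


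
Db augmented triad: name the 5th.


Reasoning:
Augmented triad = root + major 3rd (4 semitones) + augmented 5th (8 semitones)
A triad on Db stacks thirds, so the chord tones use letter names D-F-A
Root: Db
Major 3rd above Db: F
Augmented 5th above Db: A
The 5th = A


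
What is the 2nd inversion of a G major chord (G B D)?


Step by step:
Root position: G B D
2nd inversion: move root and 3rd up an octave
Bass note: D
Notes (bottom to top) = D G B


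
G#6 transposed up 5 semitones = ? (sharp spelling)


G#6: chromatic position 8 in octave 6 → absolute = 6×12 + 8 = 80
Transpose up 5: 80 + 5 = 85
85 = 7×12 + 1 → C# in octave 7
Result = C#7


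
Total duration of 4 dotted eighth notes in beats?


Solution.
Base eighth note = 1/2 beats
Dot 1 adds half the previous value: +1/4
One dotted eighth = 1/2 + 1/4 = 3/4
4 of them = 4 × 3/4 = 3
= 3 beats


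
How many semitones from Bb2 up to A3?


Working:
Absolute semitone position = octave×12 + chromatic position
Bb2: 2×12 + 10 = 34
A3: 3×12 + 9 = 45
Difference = 45 - 34 = 11
= 11 semitones


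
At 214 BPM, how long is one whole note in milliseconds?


Reasoning:
One quarter-note beat = 60000 / BPM = 60000 / 214 ms
Whole note = 4 × quarter note
Duration = 4 × 60000 / 214 = 240000 / 214
= 1121.5 ms


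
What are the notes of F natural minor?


Reasoning:
Natural minor scale pattern: W-H-W-W-H-W-W (2-1-2-2-1-2-2 semitones)
Starting from F:
  F + 2 semitones → G
  G + 1 semitone → Ab
  Ab + 2 semitones → Bb
  Bb + 2 semitones → C
  C + 1 semitone → Db
  Db + 2 semitones → Eb
  Eb + 2 semitones → F
Scale = F G Ab Bb C Db Eb


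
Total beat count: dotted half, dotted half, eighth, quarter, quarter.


Working:
Beat values:
  dotted half = 3 beats
  dotted half = 3 beats
  eighth = 0.5 beats
  quarter = 1 beat
  quarter = 1 beat
Sum = 3 + 3 + 0.5 + 1 + 1
= 8.5 beats


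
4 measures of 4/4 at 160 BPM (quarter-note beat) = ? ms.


Working:
Quarter-note beat duration = 60000 / 160 ms
Beats per measure (4/4) = 4
One measure = 4 × 60000 / 160 = 240000 / 160 ms
4 measures = 4 × 240000 / 160 = 960000 / 160
= 6000.0 ms


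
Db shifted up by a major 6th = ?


Reasoning:
major 6th: 6 letter names, 9 semitones
Letter: D + 5 → B
Pitch: Db + 9 semitones, spelled as a B → Bb
= Bb


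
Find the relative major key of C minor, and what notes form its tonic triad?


The relative major shares the key signature and is a minor 3rd above the minor tonic
A minor 3rd above C is Eb
→ relative major of C minor is Eb major
Tonic triad of Eb major = root + major 3rd + perfect 5th = Eb G Bb
= Eb major; triad = Eb G Bb


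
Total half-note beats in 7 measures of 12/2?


Step by step:
Time signature 12/2: the bottom number 2 means the half note gets one count
The top number 12 means 12 half-note beats per measure
Total = 12 × 7 measures
= 84 half-note beats


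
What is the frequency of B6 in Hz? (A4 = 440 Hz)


Step by step:
f = 440 × 2^(n/12) where n = semitones from A4
B6: 26 semitones from A4
f = 440 × 2^(26/12)
f = 1975.53 Hz


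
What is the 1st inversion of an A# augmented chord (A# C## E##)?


Step by step:
Root position: A# C## E##
1st inversion: move root up an octave
Bass note: C##
Notes (bottom to top) = C## E## A#


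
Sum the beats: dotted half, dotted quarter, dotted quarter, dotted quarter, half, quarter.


Beat values:
  dotted half = 3 beats
  dotted quarter = 1.5 beats
  dotted quarter = 1.5 beats
  dotted quarter = 1.5 beats
  half = 2 beats
  quarter = 1 beat
Sum = 3 + 1.5 + 1.5 + 1.5 + 2 + 1
= 10.5 beats


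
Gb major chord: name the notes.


Major triad = root + major 3rd (4 semitones) + perfect 5th (7 semitones)
A triad on Gb stacks thirds, so the chord tones use letter names G-B-D
Root: Gb
Major 3rd above Gb: Bb
Perfect 5th above Gb: Db
Chord = Gb Bb Db


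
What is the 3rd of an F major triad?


Working:
Major triad = root + major 3rd (4 semitones) + perfect 5th (7 semitones)
A triad on F stacks thirds, so the chord tones use letter names F-A-C
Root: F
Major 3rd above F: A
Perfect 5th above F: C
The 3rd = A


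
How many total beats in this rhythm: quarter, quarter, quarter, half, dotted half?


Beat values:
  quarter = 1 beat
  quarter = 1 beat
  quarter = 1 beat
  half = 2 beats
  dotted half = 3 beats
Sum = 1 + 1 + 1 + 2 + 3
= 8 beats


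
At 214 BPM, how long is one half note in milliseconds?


Let's work it out.
One quarter-note beat = 60000 / BPM = 60000 / 214 ms
Half note = 2 × quarter note
Duration = 2 × 60000 / 214 = 120000 / 214
= 560.7 ms


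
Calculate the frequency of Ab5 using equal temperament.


f = 440 × 2^(n/12) where n = semitones from A4
Ab5: 11 semitones from A4
f = 440 × 2^(11/12)
f = 830.61 Hz


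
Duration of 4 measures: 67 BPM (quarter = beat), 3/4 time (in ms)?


Quarter-note beat duration = 60000 / 67 ms
Beats per measure (3/4) = 3
One measure = 3 × 60000 / 67 = 180000 / 67 ms
4 measures = 4 × 180000 / 67 = 720000 / 67
= 10746.3 ms


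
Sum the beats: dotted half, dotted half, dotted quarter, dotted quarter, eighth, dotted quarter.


Reasoning:
Beat values:
  dotted half = 3 beats
  dotted half = 3 beats
  dotted quarter = 1.5 beats
  dotted quarter = 1.5 beats
  eighth = 0.5 beats
  dotted quarter = 1.5 beats
Sum = 3 + 3 + 1.5 + 1.5 + 0.5 + 1.5
= 11 beats


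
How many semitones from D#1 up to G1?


Solution.
Absolute semitone position = octave×12 + chromatic position
D#1: 1×12 + 3 = 15
G1: 1×12 + 7 = 19
Difference = 19 - 15 = 4
= 4 semitones


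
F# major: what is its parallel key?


Reasoning:
Parallel keys share the same tonic but differ in mode
F# major → parallel is F# minor
= F# minor


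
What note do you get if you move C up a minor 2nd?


Working:
minor 2nd: 2 letter names, 1 semitones
Letter: C + 1 → D
Pitch: C + 1 semitones, spelled as a D → Db
= Db


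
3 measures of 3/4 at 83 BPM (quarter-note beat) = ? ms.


Quarter-note beat duration = 60000 / 83 ms
Beats per measure (3/4) = 3
One measure = 3 × 60000 / 83 = 180000 / 83 ms
3 measures = 3 × 180000 / 83 = 540000 / 83
= 6506.0 ms


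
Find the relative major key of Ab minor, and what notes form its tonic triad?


Solution.
The relative major shares the key signature and is a minor 3rd above the minor tonic
A minor 3rd above Ab is Cb
→ relative major of Ab minor is Cb major
Tonic triad of Cb major = root + major 3rd + perfect 5th = Cb Eb Gb
= Cb major; triad = Cb Eb Gb


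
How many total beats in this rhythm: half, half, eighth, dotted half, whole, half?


Beat values:
  half = 2 beats
  half = 2 beats
  eighth = 0.5 beats
  dotted half = 3 beats
  whole = 4 beats
  half = 2 beats
Sum = 2 + 2 + 0.5 + 3 + 4 + 2
= 13.5 beats


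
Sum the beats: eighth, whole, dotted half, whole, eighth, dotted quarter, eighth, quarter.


Step by step:
Beat values:
  eighth = 0.5 beats
  whole = 4 beats
  dotted half = 3 beats
  whole = 4 beats
  eighth = 0.5 beats
  dotted quarter = 1.5 beats
  eighth = 0.5 beats
  quarter = 1 beat
Sum = 0.5 + 4 + 3 + 4 + 0.5 + 1.5 + 0.5 + 1
= 15 beats
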